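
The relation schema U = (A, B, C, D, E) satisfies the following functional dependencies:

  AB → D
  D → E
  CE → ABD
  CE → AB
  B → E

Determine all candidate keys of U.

{B, C}; {C, D}; {C, E}

Attribute C never appears on the right-hand side of any dependency, so C must belong to every candidate key.
{C}⁺ = {C}, which is not all of the schema, so we must add further attributes.
{B, C}⁺: B→E adds E; CE→ABD adds A, D → {A, B, C, D, E}.
{C, D}⁺: D→E adds E; CE→ABD adds A, B → {A, B, C, D, E}.
{C, E}⁺: CE→ABD adds A, B, D → {A, B, C, D, E}.
Any other superkey contains one of these as a subset, so there are no further candidate keys.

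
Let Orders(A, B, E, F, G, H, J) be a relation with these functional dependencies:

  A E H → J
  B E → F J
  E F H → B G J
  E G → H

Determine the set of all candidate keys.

{A, B, E, G}, {A, B, E, H}, {A, E, F, G}, {A, E, F, H}

Attributes A, E never appear on any right-hand side, so every candidate key must contain {A, E}.
{A, E}⁺ = {A, E}, which is not all of the schema, so we must add further attributes.
{A, B, E, G}⁺: BE→FJ adds F, J; EG→H adds H → {A, B, E, F, G, H, J}. Minimal: {B, E, G}⁺ = {B, E, F, G, H, J}; {A, E, G}⁺ = {A, E, G, H, J}; {A, B, G}⁺ = {A, B, G}; … — none reach the full schema.
{A, B, E, H}⁺: AEH→J adds J; BE→FJ adds F; EFH→BGJ adds G → {A, B, E, F, G, H, J}. Minimal: {B, E, H}⁺ = {B, E, F, G, H, J}; {A, E, H}⁺ = {A, E, H, J}; {A, B, H}⁺ = {A, B, H}; … — none reach the full schema.
{A, E, F, G}⁺: EG→H adds H; AEH→J adds J; EFH→BGJ adds B → {A, B, E, F, G, H, J}. Minimal: {E, F, G}⁺ = {B, E, F, G, H, J}; {A, F, G}⁺ = {A, F, G}; {A, E, G}⁺ = {A, E, G, H, J}; … — none reach the full schema.
{A, E, F, H}⁺: AEH→J adds J; EFH→BGJ adds B, G → {A, B, E, F, G, H, J}. Minimal: {E, F, H}⁺ = {B, E, F, G, H, J}; {A, F, H}⁺ = {A, F, H}; {A, E, H}⁺ = {A, E, H, J}; … — none reach the full schema.
Any other superkey contains one of these as a subset, so there are no further candidate keys.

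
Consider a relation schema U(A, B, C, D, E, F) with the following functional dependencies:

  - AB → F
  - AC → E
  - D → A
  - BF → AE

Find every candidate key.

{B, C, D}

Attributes B, C, D never appear on any right-hand side, so every candidate key must contain {B, C, D}.
{B, C, D}⁺ = {A, B, C, D, E, F}, which is all of the schema, so {B, C, D} is the only candidate key.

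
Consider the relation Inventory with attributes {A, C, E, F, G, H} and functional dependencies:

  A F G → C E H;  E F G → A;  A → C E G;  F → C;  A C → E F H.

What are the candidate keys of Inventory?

A; EFG

{A}⁺: A→CEG adds C, E, G; AC→EFH adds F, H → {A, C, E, F, G, H}.
{E, F, G}⁺: EFG→A adds A; A→CEG adds C; AC→EFH adds H → {A, C, E, F, G, H}. Minimal: {F, G}⁺ = {C, F, G}; {E, G}⁺ = {E, G}; {E, F}⁺ = {C, E, F} — none reach the full schema.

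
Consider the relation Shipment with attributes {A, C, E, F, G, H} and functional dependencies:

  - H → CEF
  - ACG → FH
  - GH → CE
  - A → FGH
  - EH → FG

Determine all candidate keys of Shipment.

Attribute A never appears on the right-hand side of any dependency, so A must belong to every candidate key.
{A}⁺ = {A, C, E, F, G, H}, which is all of the schema, so {A} is the only candidate key.

(A)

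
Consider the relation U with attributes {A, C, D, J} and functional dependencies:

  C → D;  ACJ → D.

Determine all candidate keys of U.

ACJ

Attributes A, C, J never appear on any right-hand side, so every candidate key must contain {A, C, J}.
{A, C, J}⁺ = {A, C, D, J}, which is all of the schema, so {A, C, J} is the only candidate key.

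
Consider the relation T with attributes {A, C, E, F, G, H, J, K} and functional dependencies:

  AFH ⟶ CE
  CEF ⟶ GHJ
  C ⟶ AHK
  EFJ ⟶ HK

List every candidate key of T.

Attribute F never appears on the right-hand side of any dependency, so F must belong to every candidate key.
{F}⁺ = {F}, which is not all of the schema, so we must add further attributes.
{C, F}⁺: C→AHK adds A, H, K; AFH→CE adds E; CEF→GHJ adds G, J → {A, C, E, F, G, H, J, K}. Minimal: {F}⁺ = {F}; {C}⁺ = {A, C, H, K} — none reach the full schema.
{A, F, H}⁺: AFH→CE adds C, E; CEF→GHJ adds G, J; C→AHK adds K → {A, C, E, F, G, H, J, K}. Minimal: {F, H}⁺ = {F, H}; {A, H}⁺ = {A, H}; {A, F}⁺ = {A, F} — none reach the full schema.
{A, E, F, J}⁺: EFJ→HK adds H, K; AFH→CE adds C; CEF→GHJ adds G → {A, C, E, F, G, H, J, K}. Minimal: {E, F, J}⁺ = {E, F, H, J, K}; {A, F, J}⁺ = {A, F, J}; {A, E, J}⁺ = {A, E, J}; … — none reach the full schema.
Any other superkey contains one of these as a subset, so there are no further candidate keys.

{C, F}, {A, F, H}, {A, E, F, J}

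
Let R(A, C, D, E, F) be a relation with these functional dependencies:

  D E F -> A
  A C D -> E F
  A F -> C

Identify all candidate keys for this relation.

{A, C, D}; {A, D, F}; {D, E, F}

Attribute D never appears on the right-hand side of any dependency, so D must belong to every candidate key.
{D}⁺ = {D}, which is not all of the schema, so we must add further attributes.
{A, C, D}⁺: ACD→EF adds E, F → {A, C, D, E, F}. Minimal: {C, D}⁺ = {C, D}; {A, D}⁺ = {A, D}; {A, C}⁺ = {A, C} — none reach the full schema.
{A, D, F}⁺: AF→C adds C; ACD→EF adds E → {A, C, D, E, F}. Minimal: {D, F}⁺ = {D, F}; {A, F}⁺ = {A, C, F}; {A, D}⁺ = {A, D} — none reach the full schema.
{D, E, F}⁺: DEF→A adds A; AF→C adds C → {A, C, D, E, F}. Minimal: {E, F}⁺ = {E, F}; {D, F}⁺ = {D, F}; {D, E}⁺ = {D, E} — none reach the full schema.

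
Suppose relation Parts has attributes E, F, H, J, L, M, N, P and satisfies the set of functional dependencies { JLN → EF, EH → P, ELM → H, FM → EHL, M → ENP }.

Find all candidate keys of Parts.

{F, J, M}, {J, L, M}

Attributes J, M never appear on any right-hand side, so every candidate key must contain {J, M}.
{J, M}⁺ = {E, J, M, N, P}, which is not all of the schema, so we must add further attributes.
{F, J, M}⁺: FM→EHL adds E, H, L; M→ENP adds N, P → {E, F, H, J, L, M, N, P}.
{J, L, M}⁺: M→ENP adds E, N, P; JLN→EF adds F; ELM→H adds H → {E, F, H, J, L, M, N, P}.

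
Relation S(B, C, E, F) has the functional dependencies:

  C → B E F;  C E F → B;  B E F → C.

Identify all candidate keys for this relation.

{C}⁺: C→BEF adds B, E, F → {B, C, E, F}.
{B, E, F}⁺: BEF→C adds C → {B, C, E, F}. Minimal: {E, F}⁺ = {E, F}; {B, F}⁺ = {B, F}; {B, E}⁺ = {B, E} — none reach the full schema.
Any other superkey contains one of these as a subset, so there are no further candidate keys.

C, BEF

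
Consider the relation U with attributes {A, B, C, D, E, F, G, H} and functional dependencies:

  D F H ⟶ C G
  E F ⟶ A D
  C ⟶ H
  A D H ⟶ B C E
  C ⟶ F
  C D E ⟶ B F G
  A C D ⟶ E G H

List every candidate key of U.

{C, E}⁺: C→H adds H; C→F adds F; EF→AD adds A, D; ADH→BCE adds B; CDE→BFG adds G → {A, B, C, D, E, F, G, H}.
{A, C, D}⁺: C→H adds H; ADH→BCE adds B, E; C→F adds F; CDE→BFG adds G → {A, B, C, D, E, F, G, H}.
{A, D, H}⁺: ADH→BCE adds B, C, E; C→F adds F; CDE→BFG adds G → {A, B, C, D, E, F, G, H}.
{E, F, H}⁺: EF→AD adds A, D; ADH→BCE adds B, C; CDE→BFG adds G → {A, B, C, D, E, F, G, H}.

{C, E}; {A, C, D}; {A, D, H}; {E, F, H}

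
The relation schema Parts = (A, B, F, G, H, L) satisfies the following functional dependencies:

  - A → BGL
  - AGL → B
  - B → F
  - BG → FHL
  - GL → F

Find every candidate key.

Attribute A never appears on the right-hand side of any dependency, so A must belong to every candidate key.
{A}⁺ = {A, B, F, G, H, L}, which is all of the schema, so {A} is the only candidate key.

{A}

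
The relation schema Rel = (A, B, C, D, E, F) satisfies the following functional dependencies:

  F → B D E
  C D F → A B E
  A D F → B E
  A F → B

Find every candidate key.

{C, F}⁺: F→BDE adds B, D, E; CDF→ABE adds A → {A, B, C, D, E, F}.
No other minimal superkey exists.

{C, F}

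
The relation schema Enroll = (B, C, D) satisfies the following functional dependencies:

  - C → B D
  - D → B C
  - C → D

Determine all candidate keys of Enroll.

{C}⁺: C→BD adds B, D → {B, C, D}.
{D}⁺: D→BC adds B, C → {B, C, D}.

C; D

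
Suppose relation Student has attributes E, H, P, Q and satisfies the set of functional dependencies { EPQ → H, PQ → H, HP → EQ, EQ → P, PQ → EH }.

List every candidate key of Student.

{E, Q}⁺: EQ→P adds P; PQ→EH adds H → {E, H, P, Q}. Minimal: {Q}⁺ = {Q}; {E}⁺ = {E} — none reach the full schema.
{H, P}⁺: HP→EQ adds E, Q → {E, H, P, Q}. Minimal: {P}⁺ = {P}; {H}⁺ = {H} — none reach the full schema.
{P, Q}⁺: PQ→H adds H; HP→EQ adds E → {E, H, P, Q}. Minimal: {Q}⁺ = {Q}; {P}⁺ = {P} — none reach the full schema.

{E, Q}, {H, P}, {P, Q}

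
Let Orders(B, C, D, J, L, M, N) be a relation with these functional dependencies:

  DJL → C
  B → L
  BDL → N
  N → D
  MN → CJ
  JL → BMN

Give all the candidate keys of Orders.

{B, J}⁺: B→L adds L; JL→BMN adds M, N; N→D adds D; MN→CJ adds C → {B, C, D, J, L, M, N}.
{J, L}⁺: JL→BMN adds B, M, N; N→D adds D; MN→CJ adds C → {B, C, D, J, L, M, N}.
{B, D, M}⁺: B→L adds L; BDL→N adds N; MN→CJ adds C, J → {B, C, D, J, L, M, N}.
{B, M, N}⁺: B→L adds L; N→D adds D; MN→CJ adds C, J → {B, C, D, J, L, M, N}.
{L, M, N}⁺: N→D adds D; MN→CJ adds C, J; JL→BMN adds B → {B, C, D, J, L, M, N}.
Any other superkey contains one of these as a subset, so there are no further candidate keys.

{B, J}; {J, L}; {B, D, M}; {B, M, N}; {L, M, N}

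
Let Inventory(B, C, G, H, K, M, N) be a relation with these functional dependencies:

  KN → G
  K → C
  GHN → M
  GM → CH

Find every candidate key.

Attributes B, K, N never appear on any right-hand side, so every candidate key must contain {B, K, N}.
{B, K, N}⁺ = {B, C, G, K, N}, which is not all of the schema, so we must add further attributes.
{B, H, K, N}⁺: KN→G adds G; K→C adds C; GHN→M adds M → {B, C, G, H, K, M, N}. Minimal: {H, K, N}⁺ = {C, G, H, K, M, N}; {B, K, N}⁺ = {B, C, G, K, N}; {B, H, N}⁺ = {B, H, N}; … — none reach the full schema.
{B, K, M, N}⁺: KN→G adds G; K→C adds C; GM→CH adds H → {B, C, G, H, K, M, N}. Minimal: {K, M, N}⁺ = {C, G, H, K, M, N}; {B, M, N}⁺ = {B, M, N}; {B, K, N}⁺ = {B, C, G, K, N}; … — none reach the full schema.
Any other superkey contains one of these as a subset, so there are no further candidate keys.

BHKN; BKMN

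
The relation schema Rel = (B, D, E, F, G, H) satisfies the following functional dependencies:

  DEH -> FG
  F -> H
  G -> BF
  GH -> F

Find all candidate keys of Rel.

(D, E, F); (D, E, G); (D, E, H)

Attributes D, E never appear on any right-hand side, so every candidate key must contain {D, E}.
{D, E}⁺ = {D, E}, which is not all of the schema, so we must add further attributes.
{D, E, F}⁺: F→H adds H; DEH→FG adds G; G→BF adds B → {B, D, E, F, G, H}. Minimal: {E, F}⁺ = {E, F, H}; {D, F}⁺ = {D, F, H}; {D, E}⁺ = {D, E} — none reach the full schema.
{D, E, G}⁺: G→BF adds B, F; F→H adds H → {B, D, E, F, G, H}. Minimal: {E, G}⁺ = {B, E, F, G, H}; {D, G}⁺ = {B, D, F, G, H}; {D, E}⁺ = {D, E} — none reach the full schema.
{D, E, H}⁺: DEH→FG adds F, G; G→BF adds B → {B, D, E, F, G, H}. Minimal: {E, H}⁺ = {E, H}; {D, H}⁺ = {D, H}; {D, E}⁺ = {D, E} — none reach the full schema.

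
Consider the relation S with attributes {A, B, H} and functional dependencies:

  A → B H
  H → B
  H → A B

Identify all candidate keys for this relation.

(A), (H)

{A}⁺: A→BH adds B, H → {A, B, H}.
{H}⁺: H→B adds B; H→AB adds A → {A, B, H}.
Any other superkey contains one of these as a subset, so there are no further candidate keys.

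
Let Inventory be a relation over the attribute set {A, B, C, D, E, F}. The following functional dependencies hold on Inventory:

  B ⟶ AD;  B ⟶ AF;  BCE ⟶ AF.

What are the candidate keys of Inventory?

{B, C, E}

Attributes B, C, E never appear on any right-hand side, so every candidate key must contain {B, C, E}.
{B, C, E}⁺ = {A, B, C, D, E, F}, which is all of the schema, so {B, C, E} is the only candidate key.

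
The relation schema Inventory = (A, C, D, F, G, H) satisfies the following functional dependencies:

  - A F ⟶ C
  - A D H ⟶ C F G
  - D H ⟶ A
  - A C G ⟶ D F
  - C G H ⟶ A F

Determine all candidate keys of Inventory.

(D, H); (C, G, H); (A, F, G, H)

{D, H}⁺: DH→A adds A; ADH→CFG adds C, F, G → {A, C, D, F, G, H}.
{C, G, H}⁺: CGH→AF adds A, F; ACG→DF adds D → {A, C, D, F, G, H}.
{A, F, G, H}⁺: AF→C adds C; ACG→DF adds D → {A, C, D, F, G, H}.
Any other superkey contains one of these as a subset, so there are no further candidate keys.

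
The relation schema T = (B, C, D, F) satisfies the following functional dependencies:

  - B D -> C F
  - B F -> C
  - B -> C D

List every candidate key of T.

Attribute B never appears on the right-hand side of any dependency, so B must belong to every candidate key.
{B}⁺ = {B, C, D, F}, which is all of the schema, so {B} is the only candidate key.

{B}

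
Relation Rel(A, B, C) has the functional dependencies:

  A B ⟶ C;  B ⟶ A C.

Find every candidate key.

{B}

Attribute B never appears on the right-hand side of any dependency, so B must belong to every candidate key.
{B}⁺ = {A, B, C}, which is all of the schema, so {B} is the only candidate key.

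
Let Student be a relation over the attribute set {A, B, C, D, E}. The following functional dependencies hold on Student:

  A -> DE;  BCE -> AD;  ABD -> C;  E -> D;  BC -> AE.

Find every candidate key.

Attribute B never appears on the right-hand side of any dependency, so B must belong to every candidate key.
{B}⁺ = {B}, which is not all of the schema, so we must add further attributes.
{A, B}⁺: A→DE adds D, E; ABD→C adds C → {A, B, C, D, E}.
{B, C}⁺: BC→AE adds A, E; A→DE adds D → {A, B, C, D, E}.
Any other superkey contains one of these as a subset, so there are no further candidate keys.

(A, B), (B, C)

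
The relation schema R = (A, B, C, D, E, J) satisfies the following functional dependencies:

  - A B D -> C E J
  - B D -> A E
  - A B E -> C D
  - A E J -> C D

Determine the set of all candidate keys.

BD, ABE

Attribute B never appears on the right-hand side of any dependency, so B must belong to every candidate key.
{B}⁺ = {B}, which is not all of the schema, so we must add further attributes.
{B, D}⁺: BD→AE adds A, E; ABE→CD adds C; ABD→CEJ adds J → {A, B, C, D, E, J}. Minimal: {D}⁺ = {D}; {B}⁺ = {B} — none reach the full schema.
{A, B, E}⁺: ABE→CD adds C, D; ABD→CEJ adds J → {A, B, C, D, E, J}. Minimal: {B, E}⁺ = {B, E}; {A, E}⁺ = {A, E}; {A, B}⁺ = {A, B} — none reach the full schema.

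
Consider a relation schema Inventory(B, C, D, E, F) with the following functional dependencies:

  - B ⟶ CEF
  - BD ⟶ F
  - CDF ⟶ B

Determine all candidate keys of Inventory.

{B, D}; {C, D, F}

Attribute D never appears on the right-hand side of any dependency, so D must belong to every candidate key.
{D}⁺ = {D}, which is not all of the schema, so we must add further attributes.
{B, D}⁺: B→CEF adds C, E, F → {B, C, D, E, F}.
{C, D, F}⁺: CDF→B adds B; B→CEF adds E → {B, C, D, E, F}.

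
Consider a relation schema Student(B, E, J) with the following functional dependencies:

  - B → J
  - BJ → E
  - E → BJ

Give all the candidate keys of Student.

(B), (E)

{B}⁺: B→J adds J; BJ→E adds E → {B, E, J}.
{E}⁺: E→BJ adds B, J → {B, E, J}.
Any other superkey contains one of these as a subset, so there are no further candidate keys.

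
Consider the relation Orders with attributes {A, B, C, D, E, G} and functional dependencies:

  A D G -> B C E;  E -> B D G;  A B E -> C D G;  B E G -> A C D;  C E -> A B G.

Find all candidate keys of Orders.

{E}, {A, D, G}

{E}⁺: E→BDG adds B, D, G; BEG→ACD adds A, C → {A, B, C, D, E, G}.
{A, D, G}⁺: ADG→BCE adds B, C, E → {A, B, C, D, E, G}. Minimal: {D, G}⁺ = {D, G}; {A, G}⁺ = {A, G}; {A, D}⁺ = {A, D} — none reach the full schema.
Any other superkey contains one of these as a subset, so there are no further candidate keys.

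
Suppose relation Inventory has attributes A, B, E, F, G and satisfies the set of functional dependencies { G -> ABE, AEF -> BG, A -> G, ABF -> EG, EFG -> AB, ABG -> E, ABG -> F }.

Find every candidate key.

{A}; {G}

{A}⁺: A→G adds G; G→ABE adds B, E; ABG→F adds F → {A, B, E, F, G}.
{G}⁺: G→ABE adds A, B, E; ABG→F adds F → {A, B, E, F, G}.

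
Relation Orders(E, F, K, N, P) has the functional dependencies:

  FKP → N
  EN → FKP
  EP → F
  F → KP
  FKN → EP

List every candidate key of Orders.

{F}⁺: F→KP adds K, P; FKP→N adds N; FKN→EP adds E → {E, F, K, N, P}.
{E, N}⁺: EN→FKP adds F, K, P → {E, F, K, N, P}.
{E, P}⁺: EP→F adds F; F→KP adds K; FKP→N adds N → {E, F, K, N, P}.

{F}; {E, N}; {E, P}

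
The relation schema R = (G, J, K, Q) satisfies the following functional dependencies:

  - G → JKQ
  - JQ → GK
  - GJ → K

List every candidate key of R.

{G}, {J, Q}

{G}⁺: G→JKQ adds J, K, Q → {G, J, K, Q}.
{J, Q}⁺: JQ→GK adds G, K → {G, J, K, Q}.
Any other superkey contains one of these as a subset, so there are no further candidate keys.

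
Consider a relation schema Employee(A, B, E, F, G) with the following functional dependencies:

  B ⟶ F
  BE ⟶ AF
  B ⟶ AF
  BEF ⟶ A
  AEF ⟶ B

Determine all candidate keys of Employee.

{B, E, G}, {A, E, F, G}

Attributes E, G never appear on any right-hand side, so every candidate key must contain {E, G}.
{E, G}⁺ = {E, G}, which is not all of the schema, so we must add further attributes.
{B, E, G}⁺: B→F adds F; BE→AF adds A → {A, B, E, F, G}.
{A, E, F, G}⁺: AEF→B adds B → {A, B, E, F, G}.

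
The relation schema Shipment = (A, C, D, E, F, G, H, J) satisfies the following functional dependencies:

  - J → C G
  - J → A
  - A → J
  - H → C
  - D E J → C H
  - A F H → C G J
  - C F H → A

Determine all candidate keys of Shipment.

{A, D, E, F}; {D, E, F, H}; {D, E, F, J}

Attributes D, E, F never appear on any right-hand side, so every candidate key must contain {D, E, F}.
{D, E, F}⁺ = {D, E, F}, which is not all of the schema, so we must add further attributes.
{A, D, E, F}⁺: A→J adds J; DEJ→CH adds C, H; AFH→CGJ adds G → {A, C, D, E, F, G, H, J}. Minimal: {D, E, F}⁺ = {D, E, F}; {A, E, F}⁺ = {A, C, E, F, G, J}; {A, D, F}⁺ = {A, C, D, F, G, J}; … — none reach the full schema.
{D, E, F, H}⁺: H→C adds C; CFH→A adds A; A→J adds J; AFH→CGJ adds G → {A, C, D, E, F, G, H, J}. Minimal: {E, F, H}⁺ = {A, C, E, F, G, H, J}; {D, F, H}⁺ = {A, C, D, F, G, H, J}; {D, E, H}⁺ = {C, D, E, H}; … — none reach the full schema.
{D, E, F, J}⁺: J→CG adds C, G; J→A adds A; DEJ→CH adds H → {A, C, D, E, F, G, H, J}. Minimal: {E, F, J}⁺ = {A, C, E, F, G, J}; {D, F, J}⁺ = {A, C, D, F, G, J}; {D, E, J}⁺ = {A, C, D, E, G, H, J}; … — none reach the full schema.
Any other superkey contains one of these as a subset, so there are no further candidate keys.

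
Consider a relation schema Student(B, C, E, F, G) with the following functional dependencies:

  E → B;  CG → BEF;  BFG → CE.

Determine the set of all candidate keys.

{C, G}, {B, F, G}, {E, F, G}

Attribute G never appears on the right-hand side of any dependency, so G must belong to every candidate key.
{G}⁺ = {G}, which is not all of the schema, so we must add further attributes.
{C, G}⁺: CG→BEF adds B, E, F → {B, C, E, F, G}. Minimal: {G}⁺ = {G}; {C}⁺ = {C} — none reach the full schema.
{B, F, G}⁺: BFG→CE adds C, E → {B, C, E, F, G}. Minimal: {F, G}⁺ = {F, G}; {B, G}⁺ = {B, G}; {B, F}⁺ = {B, F} — none reach the full schema.
{E, F, G}⁺: E→B adds B; BFG→CE adds C → {B, C, E, F, G}. Minimal: {F, G}⁺ = {F, G}; {E, G}⁺ = {B, E, G}; {E, F}⁺ = {B, E, F} — none reach the full schema.
Any other superkey contains one of these as a subset, so there are no further candidate keys.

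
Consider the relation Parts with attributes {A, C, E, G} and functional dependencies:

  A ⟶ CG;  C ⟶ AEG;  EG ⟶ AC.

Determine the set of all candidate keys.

{A}⁺: A→CG adds C, G; C→AEG adds E → {A, C, E, G}.
{C}⁺: C→AEG adds A, E, G → {A, C, E, G}.
{E, G}⁺: EG→AC adds A, C → {A, C, E, G}.

{A}, {C}, {E, G}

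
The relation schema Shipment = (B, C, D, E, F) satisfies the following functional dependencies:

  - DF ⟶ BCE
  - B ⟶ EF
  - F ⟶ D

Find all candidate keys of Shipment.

{B}⁺: B→EF adds E, F; F→D adds D; DF→BCE adds C → {B, C, D, E, F}.
{F}⁺: F→D adds D; DF→BCE adds B, C, E → {B, C, D, E, F}.

{B}; {F}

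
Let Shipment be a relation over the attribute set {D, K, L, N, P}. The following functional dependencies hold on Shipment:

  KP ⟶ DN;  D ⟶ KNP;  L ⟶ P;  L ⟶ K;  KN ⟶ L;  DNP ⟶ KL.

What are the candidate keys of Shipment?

D, L, KN, KP

{D}⁺: D→KNP adds K, N, P; KN→L adds L → {D, K, L, N, P}.
{L}⁺: L→P adds P; L→K adds K; KP→DN adds D, N → {D, K, L, N, P}.
{K, N}⁺: KN→L adds L; L→P adds P; KP→DN adds D → {D, K, L, N, P}. Minimal: {N}⁺ = {N}; {K}⁺ = {K} — none reach the full schema.
{K, P}⁺: KP→DN adds D, N; KN→L adds L → {D, K, L, N, P}. Minimal: {P}⁺ = {P}; {K}⁺ = {K} — none reach the full schema.
Any other superkey contains one of these as a subset, so there are no further candidate keys.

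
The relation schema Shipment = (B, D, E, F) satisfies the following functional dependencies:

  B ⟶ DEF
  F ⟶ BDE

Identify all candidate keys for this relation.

(B), (F)

{B}⁺: B→DEF adds D, E, F → {B, D, E, F}.
{F}⁺: F→BDE adds B, D, E → {B, D, E, F}.
Any other superkey contains one of these as a subset, so there are no further candidate keys.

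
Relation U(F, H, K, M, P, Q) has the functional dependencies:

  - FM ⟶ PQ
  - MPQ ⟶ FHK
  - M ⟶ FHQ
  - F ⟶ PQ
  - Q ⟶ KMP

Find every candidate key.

{F}⁺: F→PQ adds P, Q; Q→KMP adds K, M; MPQ→FHK adds H → {F, H, K, M, P, Q}.
{M}⁺: M→FHQ adds F, H, Q; F→PQ adds P; Q→KMP adds K → {F, H, K, M, P, Q}.
{Q}⁺: Q→KMP adds K, M, P; MPQ→FHK adds F, H → {F, H, K, M, P, Q}.

{F}, {M}, {Q}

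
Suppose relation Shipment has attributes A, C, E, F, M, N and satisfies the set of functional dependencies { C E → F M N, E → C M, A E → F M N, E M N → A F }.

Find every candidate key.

{E}⁺: E→CM adds C, M; CE→FMN adds F, N; EMN→AF adds A → {A, C, E, F, M, N}.
No other minimal superkey exists.

E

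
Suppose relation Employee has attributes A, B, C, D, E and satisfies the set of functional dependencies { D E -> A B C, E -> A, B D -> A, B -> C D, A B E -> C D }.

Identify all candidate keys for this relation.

Attribute E never appears on the right-hand side of any dependency, so E must belong to every candidate key.
{E}⁺ = {A, E}, which is not all of the schema, so we must add further attributes.
{B, E}⁺: E→A adds A; B→CD adds C, D → {A, B, C, D, E}. Minimal: {E}⁺ = {A, E}; {B}⁺ = {A, B, C, D} — none reach the full schema.
{D, E}⁺: DE→ABC adds A, B, C → {A, B, C, D, E}. Minimal: {E}⁺ = {A, E}; {D}⁺ = {D} — none reach the full schema.
Any other superkey contains one of these as a subset, so there are no further candidate keys.

(B, E), (D, E)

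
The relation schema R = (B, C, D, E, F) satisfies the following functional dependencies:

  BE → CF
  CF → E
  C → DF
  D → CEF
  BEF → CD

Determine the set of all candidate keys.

{B, C}⁺: C→DF adds D, F; D→CEF adds E → {B, C, D, E, F}. Minimal: {C}⁺ = {C, D, E, F}; {B}⁺ = {B} — none reach the full schema.
{B, D}⁺: D→CEF adds C, E, F → {B, C, D, E, F}. Minimal: {D}⁺ = {C, D, E, F}; {B}⁺ = {B} — none reach the full schema.
{B, E}⁺: BE→CF adds C, F; C→DF adds D → {B, C, D, E, F}. Minimal: {E}⁺ = {E}; {B}⁺ = {B} — none reach the full schema.

{B, C}, {B, D}, {B, E}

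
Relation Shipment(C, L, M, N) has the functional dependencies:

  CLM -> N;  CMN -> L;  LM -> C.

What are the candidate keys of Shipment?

{L, M}; {C, M, N}

Attribute M never appears on the right-hand side of any dependency, so M must belong to every candidate key.
{M}⁺ = {M}, which is not all of the schema, so we must add further attributes.
{L, M}⁺: LM→C adds C; CLM→N adds N → {C, L, M, N}. Minimal: {M}⁺ = {M}; {L}⁺ = {L} — none reach the full schema.
{C, M, N}⁺: CMN→L adds L → {C, L, M, N}. Minimal: {M, N}⁺ = {M, N}; {C, N}⁺ = {C, N}; {C, M}⁺ = {C, M} — none reach the full schema.
Any other superkey contains one of these as a subset, so there are no further candidate keys.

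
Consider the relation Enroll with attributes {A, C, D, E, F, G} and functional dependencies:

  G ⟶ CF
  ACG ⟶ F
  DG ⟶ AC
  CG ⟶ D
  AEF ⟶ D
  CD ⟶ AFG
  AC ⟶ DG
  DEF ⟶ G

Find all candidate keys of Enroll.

(E, G), (A, C, E), (A, E, F), (C, D, E), (D, E, F)

Attribute E never appears on the right-hand side of any dependency, so E must belong to every candidate key.
{E}⁺ = {E}, which is not all of the schema, so we must add further attributes.
{E, G}⁺: G→CF adds C, F; CG→D adds D; CD→AFG adds A → {A, C, D, E, F, G}. Minimal: {G}⁺ = {A, C, D, F, G}; {E}⁺ = {E} — none reach the full schema.
{A, C, E}⁺: AC→DG adds D, G; G→CF adds F → {A, C, D, E, F, G}. Minimal: {C, E}⁺ = {C, E}; {A, E}⁺ = {A, E}; {A, C}⁺ = {A, C, D, F, G} — none reach the full schema.
{A, E, F}⁺: AEF→D adds D; DEF→G adds G; G→CF adds C → {A, C, D, E, F, G}. Minimal: {E, F}⁺ = {E, F}; {A, F}⁺ = {A, F}; {A, E}⁺ = {A, E} — none reach the full schema.
{C, D, E}⁺: CD→AFG adds A, F, G → {A, C, D, E, F, G}. Minimal: {D, E}⁺ = {D, E}; {C, E}⁺ = {C, E}; {C, D}⁺ = {A, C, D, F, G} — none reach the full schema.
{D, E, F}⁺: DEF→G adds G; G→CF adds C; DG→AC adds A → {A, C, D, E, F, G}. Minimal: {E, F}⁺ = {E, F}; {D, F}⁺ = {D, F}; {D, E}⁺ = {D, E} — none reach the full schema.
Any other superkey contains one of these as a subset, so there are no further candidate keys.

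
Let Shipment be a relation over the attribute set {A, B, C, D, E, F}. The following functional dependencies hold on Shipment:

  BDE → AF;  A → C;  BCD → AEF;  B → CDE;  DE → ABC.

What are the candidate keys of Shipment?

{B}, {D, E}

{B}⁺: B→CDE adds C, D, E; DE→ABC adds A; BDE→AF adds F → {A, B, C, D, E, F}.
{D, E}⁺: DE→ABC adds A, B, C; BDE→AF adds F → {A, B, C, D, E, F}. Minimal: {E}⁺ = {E}; {D}⁺ = {D} — none reach the full schema.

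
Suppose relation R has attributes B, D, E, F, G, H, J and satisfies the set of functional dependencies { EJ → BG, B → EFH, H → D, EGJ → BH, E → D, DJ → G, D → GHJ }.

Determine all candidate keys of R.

{B}, {E}

{B}⁺: B→EFH adds E, F, H; H→D adds D; D→GHJ adds G, J → {B, D, E, F, G, H, J}.
{E}⁺: E→D adds D; D→GHJ adds G, H, J; EJ→BG adds B; B→EFH adds F → {B, D, E, F, G, H, J}.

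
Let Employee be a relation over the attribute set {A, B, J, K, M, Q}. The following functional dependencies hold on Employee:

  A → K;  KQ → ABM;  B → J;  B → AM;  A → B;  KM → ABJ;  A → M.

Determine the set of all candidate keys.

{A, Q}⁺: A→K adds K; KQ→ABM adds B, M; B→J adds J → {A, B, J, K, M, Q}. Minimal: {Q}⁺ = {Q}; {A}⁺ = {A, B, J, K, M} — none reach the full schema.
{B, Q}⁺: B→J adds J; B→AM adds A, M; A→K adds K → {A, B, J, K, M, Q}. Minimal: {Q}⁺ = {Q}; {B}⁺ = {A, B, J, K, M} — none reach the full schema.
{K, Q}⁺: KQ→ABM adds A, B, M; B→J adds J → {A, B, J, K, M, Q}. Minimal: {Q}⁺ = {Q}; {K}⁺ = {K} — none reach the full schema.
Any other superkey contains one of these as a subset, so there are no further candidate keys.

{A, Q}, {B, Q}, {K, Q}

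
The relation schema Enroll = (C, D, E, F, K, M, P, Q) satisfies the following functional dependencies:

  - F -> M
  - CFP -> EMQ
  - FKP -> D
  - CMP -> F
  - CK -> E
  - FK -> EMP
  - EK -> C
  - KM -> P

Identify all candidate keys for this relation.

{F, K}, {C, K, M}, {E, K, M}

Attribute K never appears on the right-hand side of any dependency, so K must belong to every candidate key.
{K}⁺ = {K}, which is not all of the schema, so we must add further attributes.
{F, K}⁺: F→M adds M; FK→EMP adds E, P; EK→C adds C; CFP→EMQ adds Q; FKP→D adds D → {C, D, E, F, K, M, P, Q}.
{C, K, M}⁺: CK→E adds E; KM→P adds P; CMP→F adds F; CFP→EMQ adds Q; FKP→D adds D → {C, D, E, F, K, M, P, Q}.
{E, K, M}⁺: EK→C adds C; KM→P adds P; CMP→F adds F; CFP→EMQ adds Q; FKP→D adds D → {C, D, E, F, K, M, P, Q}.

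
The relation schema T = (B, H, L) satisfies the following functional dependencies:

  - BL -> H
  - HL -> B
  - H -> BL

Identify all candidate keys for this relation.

{H}; {B, L}

{H}⁺: H→BL adds B, L → {B, H, L}.
{B, L}⁺: BL→H adds H → {B, H, L}. Minimal: {L}⁺ = {L}; {B}⁺ = {B} — none reach the full schema.
Any other superkey contains one of these as a subset, so there are no further candidate keys.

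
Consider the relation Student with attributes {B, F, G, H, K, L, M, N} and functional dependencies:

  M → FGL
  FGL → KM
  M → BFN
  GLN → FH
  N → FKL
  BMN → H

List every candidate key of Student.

{M}⁺: M→FGL adds F, G, L; FGL→KM adds K; M→BFN adds B, N; GLN→FH adds H → {B, F, G, H, K, L, M, N}.
{G, N}⁺: N→FKL adds F, K, L; FGL→KM adds M; M→BFN adds B; GLN→FH adds H → {B, F, G, H, K, L, M, N}. Minimal: {N}⁺ = {F, K, L, N}; {G}⁺ = {G} — none reach the full schema.
{F, G, L}⁺: FGL→KM adds K, M; M→BFN adds B, N; GLN→FH adds H → {B, F, G, H, K, L, M, N}. Minimal: {G, L}⁺ = {G, L}; {F, L}⁺ = {F, L}; {F, G}⁺ = {F, G} — none reach the full schema.
Any other superkey contains one of these as a subset, so there are no further candidate keys.

(M), (G, N), (F, G, L)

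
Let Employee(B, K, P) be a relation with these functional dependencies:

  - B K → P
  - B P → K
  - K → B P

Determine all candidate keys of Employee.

{K}⁺: K→BP adds B, P → {B, K, P}.
{B, P}⁺: BP→K adds K → {B, K, P}. Minimal: {P}⁺ = {P}; {B}⁺ = {B} — none reach the full schema.
Any other superkey contains one of these as a subset, so there are no further candidate keys.

(K); (B, P)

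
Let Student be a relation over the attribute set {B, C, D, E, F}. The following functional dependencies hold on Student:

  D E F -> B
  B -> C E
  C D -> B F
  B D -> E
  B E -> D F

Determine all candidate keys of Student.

{B}; {C, D}; {D, E, F}

{B}⁺: B→CE adds C, E; BE→DF adds D, F → {B, C, D, E, F}.
{C, D}⁺: CD→BF adds B, F; BD→E adds E → {B, C, D, E, F}. Minimal: {D}⁺ = {D}; {C}⁺ = {C} — none reach the full schema.
{D, E, F}⁺: DEF→B adds B; B→CE adds C → {B, C, D, E, F}. Minimal: {E, F}⁺ = {E, F}; {D, F}⁺ = {D, F}; {D, E}⁺ = {D, E} — none reach the full schema.
Any other superkey contains one of these as a subset, so there are no further candidate keys.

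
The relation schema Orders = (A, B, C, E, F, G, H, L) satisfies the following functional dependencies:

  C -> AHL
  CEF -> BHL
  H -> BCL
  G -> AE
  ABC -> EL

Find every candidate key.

{C, F, G}, {F, G, H}

Attributes F, G never appear on any right-hand side, so every candidate key must contain {F, G}.
{F, G}⁺ = {A, E, F, G}, which is not all of the schema, so we must add further attributes.
{C, F, G}⁺: C→AHL adds A, H, L; H→BCL adds B; G→AE adds E → {A, B, C, E, F, G, H, L}.
{F, G, H}⁺: H→BCL adds B, C, L; G→AE adds A, E → {A, B, C, E, F, G, H, L}.
Any other superkey contains one of these as a subset, so there are no further candidate keys.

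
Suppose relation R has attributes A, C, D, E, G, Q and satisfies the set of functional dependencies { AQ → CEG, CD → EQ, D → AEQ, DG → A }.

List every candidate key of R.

Attribute D never appears on the right-hand side of any dependency, so D must belong to every candidate key.
{D}⁺ = {A, C, D, E, G, Q}, which is all of the schema, so {D} is the only candidate key.

{D}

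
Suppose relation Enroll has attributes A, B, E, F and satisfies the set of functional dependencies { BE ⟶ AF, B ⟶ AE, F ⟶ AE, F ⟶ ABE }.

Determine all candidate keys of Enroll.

{B}⁺: B→AE adds A, E; BE→AF adds F → {A, B, E, F}.
{F}⁺: F→AE adds A, E; F→ABE adds B → {A, B, E, F}.
Any other superkey contains one of these as a subset, so there are no further candidate keys.

(B), (F)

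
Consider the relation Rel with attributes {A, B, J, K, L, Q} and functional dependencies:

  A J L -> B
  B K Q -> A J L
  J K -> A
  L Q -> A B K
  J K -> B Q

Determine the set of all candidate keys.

{J, K}⁺: JK→A adds A; JK→BQ adds B, Q; BKQ→AJL adds L → {A, B, J, K, L, Q}. Minimal: {K}⁺ = {K}; {J}⁺ = {J} — none reach the full schema.
{L, Q}⁺: LQ→ABK adds A, B, K; BKQ→AJL adds J → {A, B, J, K, L, Q}. Minimal: {Q}⁺ = {Q}; {L}⁺ = {L} — none reach the full schema.
{B, K, Q}⁺: BKQ→AJL adds A, J, L → {A, B, J, K, L, Q}. Minimal: {K, Q}⁺ = {K, Q}; {B, Q}⁺ = {B, Q}; {B, K}⁺ = {B, K} — none reach the full schema.
Any other superkey contains one of these as a subset, so there are no further candidate keys.

{J, K}, {L, Q}, {B, K, Q}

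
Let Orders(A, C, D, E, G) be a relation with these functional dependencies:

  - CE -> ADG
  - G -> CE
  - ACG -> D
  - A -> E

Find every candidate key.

{G}⁺: G→CE adds C, E; CE→ADG adds A, D → {A, C, D, E, G}.
{A, C}⁺: A→E adds E; CE→ADG adds D, G → {A, C, D, E, G}. Minimal: {C}⁺ = {C}; {A}⁺ = {A, E} — none reach the full schema.
{C, E}⁺: CE→ADG adds A, D, G → {A, C, D, E, G}. Minimal: {E}⁺ = {E}; {C}⁺ = {C} — none reach the full schema.

G, AC, CE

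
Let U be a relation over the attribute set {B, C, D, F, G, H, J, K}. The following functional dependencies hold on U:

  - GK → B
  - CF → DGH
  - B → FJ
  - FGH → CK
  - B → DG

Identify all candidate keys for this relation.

{B, C}⁺: B→FJ adds F, J; B→DG adds D, G; CF→DGH adds H; FGH→CK adds K → {B, C, D, F, G, H, J, K}.
{B, H}⁺: B→FJ adds F, J; B→DG adds D, G; FGH→CK adds C, K → {B, C, D, F, G, H, J, K}.
{C, F}⁺: CF→DGH adds D, G, H; FGH→CK adds K; GK→B adds B; B→FJ adds J → {B, C, D, F, G, H, J, K}.
{C, G, K}⁺: GK→B adds B; B→FJ adds F, J; B→DG adds D; CF→DGH adds H → {B, C, D, F, G, H, J, K}.
{F, G, H}⁺: FGH→CK adds C, K; GK→B adds B; CF→DGH adds D; B→FJ adds J → {B, C, D, F, G, H, J, K}.
{G, H, K}⁺: GK→B adds B; B→FJ adds F, J; FGH→CK adds C; B→DG adds D → {B, C, D, F, G, H, J, K}.
Any other superkey contains one of these as a subset, so there are no further candidate keys.

BC; BH; CF; CGK; FGH; GHK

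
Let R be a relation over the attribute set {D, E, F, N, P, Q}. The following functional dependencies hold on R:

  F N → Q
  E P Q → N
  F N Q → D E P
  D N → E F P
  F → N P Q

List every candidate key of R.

{F}; {D, N}; {D, E, P, Q}

{F}⁺: F→NPQ adds N, P, Q; FNQ→DEP adds D, E → {D, E, F, N, P, Q}.
{D, N}⁺: DN→EFP adds E, F, P; F→NPQ adds Q → {D, E, F, N, P, Q}. Minimal: {N}⁺ = {N}; {D}⁺ = {D} — none reach the full schema.
{D, E, P, Q}⁺: EPQ→N adds N; DN→EFP adds F → {D, E, F, N, P, Q}. Minimal: {E, P, Q}⁺ = {E, N, P, Q}; {D, P, Q}⁺ = {D, P, Q}; {D, E, Q}⁺ = {D, E, Q}; … — none reach the full schema.
Any other superkey contains one of these as a subset, so there are no further candidate keys.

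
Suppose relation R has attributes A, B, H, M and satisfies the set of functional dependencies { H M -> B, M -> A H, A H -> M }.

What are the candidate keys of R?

{M}, {A, H}

{M}⁺: M→AH adds A, H; HM→B adds B → {A, B, H, M}.
{A, H}⁺: AH→M adds M; HM→B adds B → {A, B, H, M}. Minimal: {H}⁺ = {H}; {A}⁺ = {A} — none reach the full schema.
Any other superkey contains one of these as a subset, so there are no further candidate keys.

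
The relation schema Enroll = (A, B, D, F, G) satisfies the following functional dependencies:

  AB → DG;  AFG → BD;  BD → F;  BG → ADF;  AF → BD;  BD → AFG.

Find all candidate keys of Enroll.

{A, B}⁺: AB→DG adds D, G; BD→F adds F → {A, B, D, F, G}.
{A, F}⁺: AF→BD adds B, D; BD→AFG adds G → {A, B, D, F, G}.
{B, D}⁺: BD→F adds F; BD→AFG adds A, G → {A, B, D, F, G}.
{B, G}⁺: BG→ADF adds A, D, F → {A, B, D, F, G}.

AB, AF, BD, BG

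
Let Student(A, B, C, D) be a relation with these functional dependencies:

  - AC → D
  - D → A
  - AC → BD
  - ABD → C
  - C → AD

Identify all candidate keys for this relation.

{C}⁺: C→AD adds A, D; AC→BD adds B → {A, B, C, D}.
{B, D}⁺: D→A adds A; ABD→C adds C → {A, B, C, D}. Minimal: {D}⁺ = {A, D}; {B}⁺ = {B} — none reach the full schema.
Any other superkey contains one of these as a subset, so there are no further candidate keys.

{C}, {B, D}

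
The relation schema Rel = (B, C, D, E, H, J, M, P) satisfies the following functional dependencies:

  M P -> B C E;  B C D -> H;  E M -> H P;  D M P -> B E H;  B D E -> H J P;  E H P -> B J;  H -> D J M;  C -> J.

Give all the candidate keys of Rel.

{E, H}⁺: H→DJM adds D, J, M; EM→HP adds P; DMP→BEH adds B; MP→BCE adds C → {B, C, D, E, H, J, M, P}.
{E, M}⁺: EM→HP adds H, P; EHP→BJ adds B, J; H→DJM adds D; MP→BCE adds C → {B, C, D, E, H, J, M, P}.
{H, P}⁺: H→DJM adds D, J, M; MP→BCE adds B, C, E → {B, C, D, E, H, J, M, P}.
{M, P}⁺: MP→BCE adds B, C, E; EM→HP adds H; EHP→BJ adds J; H→DJM adds D → {B, C, D, E, H, J, M, P}.
{B, D, E}⁺: BDE→HJP adds H, J, P; H→DJM adds M; MP→BCE adds C → {B, C, D, E, H, J, M, P}.
{B, C, D, P}⁺: BCD→H adds H; H→DJM adds J, M; MP→BCE adds E → {B, C, D, E, H, J, M, P}.

{E, H}, {E, M}, {H, P}, {M, P}, {B, D, E}, {B, C, D, P}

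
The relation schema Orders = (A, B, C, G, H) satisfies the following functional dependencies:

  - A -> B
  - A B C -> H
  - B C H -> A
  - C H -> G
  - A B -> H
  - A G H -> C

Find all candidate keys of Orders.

{A, C}⁺: A→B adds B; ABC→H adds H; CH→G adds G → {A, B, C, G, H}. Minimal: {C}⁺ = {C}; {A}⁺ = {A, B, H} — none reach the full schema.
{A, G}⁺: A→B adds B; AB→H adds H; AGH→C adds C → {A, B, C, G, H}. Minimal: {G}⁺ = {G}; {A}⁺ = {A, B, H} — none reach the full schema.
{B, C, H}⁺: BCH→A adds A; CH→G adds G → {A, B, C, G, H}. Minimal: {C, H}⁺ = {C, G, H}; {B, H}⁺ = {B, H}; {B, C}⁺ = {B, C} — none reach the full schema.
Any other superkey contains one of these as a subset, so there are no further candidate keys.

AC, AG, BCH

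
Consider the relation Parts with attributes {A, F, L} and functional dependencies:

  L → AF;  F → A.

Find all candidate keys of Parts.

(L)

Attribute L never appears on the right-hand side of any dependency, so L must belong to every candidate key.
{L}⁺ = {A, F, L}, which is all of the schema, so {L} is the only candidate key.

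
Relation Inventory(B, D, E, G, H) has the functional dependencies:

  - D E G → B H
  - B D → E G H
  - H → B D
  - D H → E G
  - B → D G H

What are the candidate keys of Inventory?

{B}, {H}, {D, E, G}

{B}⁺: B→DGH adds D, G, H; BD→EGH adds E → {B, D, E, G, H}.
{H}⁺: H→BD adds B, D; DH→EG adds E, G → {B, D, E, G, H}.
{D, E, G}⁺: DEG→BH adds B, H → {B, D, E, G, H}. Minimal: {E, G}⁺ = {E, G}; {D, G}⁺ = {D, G}; {D, E}⁺ = {D, E} — none reach the full schema.
Any other superkey contains one of these as a subset, so there are no further candidate keys.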